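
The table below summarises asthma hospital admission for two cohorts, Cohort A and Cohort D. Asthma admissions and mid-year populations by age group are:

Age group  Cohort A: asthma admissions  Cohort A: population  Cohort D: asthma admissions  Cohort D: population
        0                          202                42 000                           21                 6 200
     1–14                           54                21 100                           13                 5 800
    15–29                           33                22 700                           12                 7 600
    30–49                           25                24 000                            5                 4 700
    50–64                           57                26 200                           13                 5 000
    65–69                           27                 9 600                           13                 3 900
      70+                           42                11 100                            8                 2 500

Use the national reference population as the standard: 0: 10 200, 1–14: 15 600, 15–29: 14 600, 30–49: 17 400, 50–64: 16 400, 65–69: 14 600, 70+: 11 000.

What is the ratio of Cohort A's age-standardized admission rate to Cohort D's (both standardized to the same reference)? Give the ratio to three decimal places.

1.038

Age-specific rates per 10 000 for Cohort A: 48.10, 25.59, 14.54, 10.42, 21.76, 28.12, 37.84.
For Cohort D: 33.87, 22.41, 15.79, 10.64, 26.00, 33.33, 32.00.
Standard total = 99 800; weights = 0.1022, 0.1563, 0.1463, 0.1743, 0.1643, 0.1463, 0.1102.
Cohort A: 0.1022×48.10 + 0.1563×25.59 + 0.1463×14.54 + 0.1743×10.42 + 0.1643×21.76 + 0.1463×28.12 + 0.1102×37.84 = 24.7189 per 10 000.
Cohort D: 0.1022×33.87 + 0.1563×22.41 + 0.1463×15.79 + 0.1743×10.64 + 0.1643×26.00 + 0.1463×33.33 + 0.1102×32.00 = 23.8060 per 10 000.
Ratio = 24.7189 ÷ 23.8060 = 1.03835.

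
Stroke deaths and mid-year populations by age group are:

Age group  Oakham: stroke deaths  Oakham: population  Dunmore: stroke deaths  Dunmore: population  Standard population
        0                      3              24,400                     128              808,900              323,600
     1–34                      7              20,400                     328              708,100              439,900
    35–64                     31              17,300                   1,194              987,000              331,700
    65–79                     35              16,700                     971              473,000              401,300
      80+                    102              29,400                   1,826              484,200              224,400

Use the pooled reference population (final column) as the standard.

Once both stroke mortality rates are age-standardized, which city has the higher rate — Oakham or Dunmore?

Oakham

Age-specific rates per 100,000 for Oakham: 12.30, 34.31, 179.19, 209.58, 346.94.
For Dunmore: 15.82, 46.32, 120.97, 205.29, 377.12.
Standard total = 1,720,900; weights = 0.1880, 0.2556, 0.1927, 0.2332, 0.1304.
Oakham: 0.1880×12.30 + 0.2556×34.31 + 0.1927×179.19 + 0.2332×209.58 + 0.1304×346.94 = 139.7343 per 100,000.
Dunmore: 0.1880×15.82 + 0.2556×46.32 + 0.1927×120.97 + 0.2332×205.29 + 0.1304×377.12 = 135.1793 per 100,000.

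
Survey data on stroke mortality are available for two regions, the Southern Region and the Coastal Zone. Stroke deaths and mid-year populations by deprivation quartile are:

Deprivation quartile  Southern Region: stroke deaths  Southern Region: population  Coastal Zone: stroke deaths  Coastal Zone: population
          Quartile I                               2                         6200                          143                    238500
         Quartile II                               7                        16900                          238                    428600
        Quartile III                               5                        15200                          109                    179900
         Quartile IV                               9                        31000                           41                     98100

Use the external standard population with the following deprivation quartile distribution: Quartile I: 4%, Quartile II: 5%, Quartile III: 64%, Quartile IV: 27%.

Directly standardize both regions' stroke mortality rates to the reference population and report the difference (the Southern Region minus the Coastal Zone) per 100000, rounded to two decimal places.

Deprivation-specific rates per 100000 for the Southern Region: 32.26, 41.42, 32.89, 29.03.
For the Coastal Zone: 59.96, 55.53, 60.59, 41.79.
Standard weights: 0.04, 0.05, 0.64, 0.27.
The Southern Region: 0.0400×32.26 + 0.0500×41.42 + 0.6400×32.89 + 0.2700×29.03 = 32.2527 per 100000.
The Coastal Zone: 0.0400×59.96 + 0.0500×55.53 + 0.6400×60.59 + 0.2700×41.79 = 55.2363 per 100000.
Difference = 32.2527 − 55.2363 = -22.9836.

-22.98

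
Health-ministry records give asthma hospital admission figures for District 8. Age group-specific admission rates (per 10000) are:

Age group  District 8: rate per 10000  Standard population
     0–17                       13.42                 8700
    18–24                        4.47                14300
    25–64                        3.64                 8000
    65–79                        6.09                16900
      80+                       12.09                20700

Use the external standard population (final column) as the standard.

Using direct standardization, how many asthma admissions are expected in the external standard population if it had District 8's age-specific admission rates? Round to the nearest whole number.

Expected asthma admissions = Σ (standard pop × age-specific rate ÷ 10000)
= 8700×13.42/10000 + 14300×4.47/10000 + 8000×3.64/10000 + 16900×6.09/10000 + 20700×12.09/10000
= 11.68 + 6.39 + 2.91 + 10.29 + 25.03 = 56.30.

56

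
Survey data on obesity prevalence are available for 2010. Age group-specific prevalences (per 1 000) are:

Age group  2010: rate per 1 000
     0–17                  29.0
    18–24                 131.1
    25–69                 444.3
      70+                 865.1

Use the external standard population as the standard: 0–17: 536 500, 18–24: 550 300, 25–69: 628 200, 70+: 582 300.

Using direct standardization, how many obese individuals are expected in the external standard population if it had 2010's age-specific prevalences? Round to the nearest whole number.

870560

Expected obese individuals = Σ (standard pop × age-specific rate ÷ 1 000)
= 536 500×29.0/1 000 + 550 300×131.1/1 000 + 628 200×444.3/1 000 + 582 300×865.1/1 000
= 15558.50 + 72144.33 + 279109.26 + 503747.73 = 870559.82.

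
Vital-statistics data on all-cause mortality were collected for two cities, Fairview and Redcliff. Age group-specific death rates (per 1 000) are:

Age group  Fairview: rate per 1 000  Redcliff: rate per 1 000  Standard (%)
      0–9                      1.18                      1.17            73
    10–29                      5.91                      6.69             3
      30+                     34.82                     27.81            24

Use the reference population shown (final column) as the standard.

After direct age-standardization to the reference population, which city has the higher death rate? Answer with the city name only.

Standard weights: 0.73, 0.03, 0.24.
Fairview: 0.7300×1.18 + 0.0300×5.91 + 0.2400×34.82 = 9.3955 per 1 000.
Redcliff: 0.7300×1.17 + 0.0300×6.69 + 0.2400×27.81 = 7.7292 per 1 000.

Fairview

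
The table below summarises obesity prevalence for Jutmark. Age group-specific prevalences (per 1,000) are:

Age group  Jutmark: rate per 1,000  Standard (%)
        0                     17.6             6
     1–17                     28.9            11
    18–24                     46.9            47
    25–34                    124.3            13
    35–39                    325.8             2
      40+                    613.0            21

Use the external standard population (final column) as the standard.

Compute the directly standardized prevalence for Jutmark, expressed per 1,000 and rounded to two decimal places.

Standard weights: 0.06, 0.11, 0.47, 0.13, 0.02, 0.21.
Standardized rate: 0.0600×17.6 + 0.1100×28.9 + 0.4700×46.9 + 0.1300×124.3 + 0.0200×325.8 + 0.2100×613.0 = 177.6830 per 1,000.

177.68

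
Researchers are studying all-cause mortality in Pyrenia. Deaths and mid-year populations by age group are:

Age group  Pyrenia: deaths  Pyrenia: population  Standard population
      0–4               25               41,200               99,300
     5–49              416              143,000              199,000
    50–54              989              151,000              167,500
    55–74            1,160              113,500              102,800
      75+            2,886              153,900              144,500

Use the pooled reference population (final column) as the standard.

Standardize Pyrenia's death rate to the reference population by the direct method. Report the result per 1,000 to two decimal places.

Age-specific rates per 1,000 for Pyrenia: 0.607, 2.909, 6.550, 10.220, 18.752.
Standard total = 713,100; weights = 0.1393, 0.2791, 0.2349, 0.1442, 0.2026.
Standardized rate: 0.1393×0.607 + 0.2791×2.909 + 0.2349×6.550 + 0.1442×10.220 + 0.2026×18.752 = 7.7080 per 1,000.

7.71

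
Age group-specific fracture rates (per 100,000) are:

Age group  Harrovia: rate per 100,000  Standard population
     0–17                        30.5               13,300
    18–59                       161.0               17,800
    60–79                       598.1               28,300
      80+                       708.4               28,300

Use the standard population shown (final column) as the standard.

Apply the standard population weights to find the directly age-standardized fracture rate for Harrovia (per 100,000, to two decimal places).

Standard total = 87,700; weights = 0.1517, 0.2030, 0.3227, 0.3227.
Standardized rate: 0.1517×30.5 + 0.2030×161.0 + 0.3227×598.1 + 0.3227×708.4 = 458.8985 per 100,000.

458.90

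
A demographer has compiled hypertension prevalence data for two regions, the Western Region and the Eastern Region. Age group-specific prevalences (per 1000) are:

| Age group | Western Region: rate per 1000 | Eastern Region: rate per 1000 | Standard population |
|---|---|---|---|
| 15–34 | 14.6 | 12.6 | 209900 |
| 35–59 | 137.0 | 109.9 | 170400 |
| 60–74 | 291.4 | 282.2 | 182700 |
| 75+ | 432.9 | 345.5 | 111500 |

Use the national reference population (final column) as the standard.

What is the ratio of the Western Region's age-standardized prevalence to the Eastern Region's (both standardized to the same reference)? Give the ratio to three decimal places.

1.148

Standard total = 674500; weights = 0.3112, 0.2526, 0.2709, 0.1653.
The Western Region: 0.3112×14.6 + 0.2526×137.0 + 0.2709×291.4 + 0.1653×432.9 = 189.6464 per 1000.
The Eastern Region: 0.3112×12.6 + 0.2526×109.9 + 0.2709×282.2 + 0.1653×345.5 = 165.2378 per 1000.
Ratio = 189.6464 ÷ 165.2378 = 1.14772.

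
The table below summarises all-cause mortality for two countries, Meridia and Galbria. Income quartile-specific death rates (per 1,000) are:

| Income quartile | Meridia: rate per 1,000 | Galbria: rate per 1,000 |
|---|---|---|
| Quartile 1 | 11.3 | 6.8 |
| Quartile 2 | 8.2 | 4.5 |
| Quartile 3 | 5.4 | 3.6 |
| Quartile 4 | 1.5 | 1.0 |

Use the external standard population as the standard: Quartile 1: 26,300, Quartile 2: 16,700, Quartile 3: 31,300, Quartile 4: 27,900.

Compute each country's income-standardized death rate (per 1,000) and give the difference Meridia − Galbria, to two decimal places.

2.45

Standard total = 102,200; weights = 0.2573, 0.1634, 0.3063, 0.2730.
Meridia: 0.2573×11.3 + 0.1634×8.2 + 0.3063×5.4 + 0.2730×1.5 = 6.3112 per 1,000.
Galbria: 0.2573×6.8 + 0.1634×4.5 + 0.3063×3.6 + 0.2730×1.0 = 3.8608 per 1,000.
Difference = 6.3112 − 3.8608 = 2.4504.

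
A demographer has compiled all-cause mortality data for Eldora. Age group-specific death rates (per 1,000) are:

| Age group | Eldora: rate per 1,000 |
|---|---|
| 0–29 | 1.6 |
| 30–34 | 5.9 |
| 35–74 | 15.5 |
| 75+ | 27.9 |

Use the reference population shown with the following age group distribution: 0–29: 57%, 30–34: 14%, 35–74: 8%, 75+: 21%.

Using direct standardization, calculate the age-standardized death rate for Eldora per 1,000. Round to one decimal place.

Standard weights: 0.57, 0.14, 0.08, 0.21.
Standardized rate: 0.5700×1.6 + 0.1400×5.9 + 0.0800×15.5 + 0.2100×27.9 = 8.8370 per 1,000.

8.8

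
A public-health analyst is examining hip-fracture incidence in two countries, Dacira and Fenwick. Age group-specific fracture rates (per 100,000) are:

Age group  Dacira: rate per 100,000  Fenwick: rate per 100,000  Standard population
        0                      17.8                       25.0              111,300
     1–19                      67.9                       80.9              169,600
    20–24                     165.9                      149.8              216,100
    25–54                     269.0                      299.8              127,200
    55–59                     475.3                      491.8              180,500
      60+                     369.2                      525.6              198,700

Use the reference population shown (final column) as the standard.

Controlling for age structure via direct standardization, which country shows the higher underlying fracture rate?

Fenwick

Standard total = 1,003,400; weights = 0.1109, 0.1690, 0.2154, 0.1268, 0.1799, 0.1980.
Dacira: 0.1109×17.8 + 0.1690×67.9 + 0.2154×165.9 + 0.1268×269.0 + 0.1799×475.3 + 0.1980×369.2 = 241.8940 per 100,000.
Fenwick: 0.1109×25.0 + 0.1690×80.9 + 0.2154×149.8 + 0.1268×299.8 + 0.1799×491.8 + 0.1980×525.6 = 279.2666 per 100,000.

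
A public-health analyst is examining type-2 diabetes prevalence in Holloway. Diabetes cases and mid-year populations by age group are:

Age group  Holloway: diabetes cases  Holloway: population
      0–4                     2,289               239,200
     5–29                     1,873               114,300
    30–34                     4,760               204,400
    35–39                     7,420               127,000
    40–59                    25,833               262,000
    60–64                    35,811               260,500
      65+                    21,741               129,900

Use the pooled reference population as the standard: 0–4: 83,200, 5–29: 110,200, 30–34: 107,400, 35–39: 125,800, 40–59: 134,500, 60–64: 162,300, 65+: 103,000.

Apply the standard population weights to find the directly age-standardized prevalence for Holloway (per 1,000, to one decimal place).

Age-specific rates per 1,000 for Holloway: 9.569, 16.387, 23.288, 58.425, 98.599, 137.470, 167.367.
Standard total = 826,400; weights = 0.1007, 0.1333, 0.1300, 0.1522, 0.1628, 0.1964, 0.1246.
Standardized rate: 0.1007×9.569 + 0.1333×16.387 + 0.1300×23.288 + 0.1522×58.425 + 0.1628×98.599 + 0.1964×137.470 + 0.1246×167.367 = 78.9748 per 1,000.

79.0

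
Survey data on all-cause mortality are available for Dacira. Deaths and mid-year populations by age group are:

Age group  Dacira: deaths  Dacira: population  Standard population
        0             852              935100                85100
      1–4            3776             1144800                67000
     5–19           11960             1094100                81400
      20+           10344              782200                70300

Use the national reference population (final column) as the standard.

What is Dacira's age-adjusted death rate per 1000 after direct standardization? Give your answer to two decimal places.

6.97

Age-specific rates per 1000 for Dacira: 0.911, 3.298, 10.931, 13.224.
Standard total = 303800; weights = 0.2801, 0.2205, 0.2679, 0.2314.
Standardized rate: 0.2801×0.911 + 0.2205×3.298 + 0.2679×10.931 + 0.2314×13.224 = 6.9717 per 1000.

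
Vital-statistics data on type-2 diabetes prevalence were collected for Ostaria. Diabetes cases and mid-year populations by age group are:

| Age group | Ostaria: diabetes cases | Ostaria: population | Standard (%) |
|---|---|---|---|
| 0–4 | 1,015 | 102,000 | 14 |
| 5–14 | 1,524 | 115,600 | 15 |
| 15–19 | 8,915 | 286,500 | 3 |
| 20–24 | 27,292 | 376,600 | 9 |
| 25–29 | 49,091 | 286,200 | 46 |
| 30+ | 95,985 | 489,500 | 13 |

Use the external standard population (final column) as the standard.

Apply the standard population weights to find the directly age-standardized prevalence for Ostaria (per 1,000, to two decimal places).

115.22

Age-specific rates per 1,000 for Ostaria: 9.951, 13.183, 31.117, 72.469, 171.527, 196.088.
Standard weights: 0.14, 0.15, 0.03, 0.09, 0.46, 0.13.
Standardized rate: 0.1400×9.951 + 0.1500×13.183 + 0.0300×31.117 + 0.0900×72.469 + 0.4600×171.527 + 0.1300×196.088 = 115.2202 per 1,000.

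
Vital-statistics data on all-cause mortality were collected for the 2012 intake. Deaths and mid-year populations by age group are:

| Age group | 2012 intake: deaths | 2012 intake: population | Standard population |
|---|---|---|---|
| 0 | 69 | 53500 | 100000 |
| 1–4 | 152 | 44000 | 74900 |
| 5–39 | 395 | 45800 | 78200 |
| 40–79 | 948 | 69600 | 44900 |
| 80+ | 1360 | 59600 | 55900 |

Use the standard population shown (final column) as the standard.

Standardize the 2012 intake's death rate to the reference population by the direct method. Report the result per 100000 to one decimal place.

Age-specific rates per 100000 for the 2012 intake: 128.97, 345.45, 862.45, 1362.07, 2281.88.
Standard total = 353900; weights = 0.2826, 0.2116, 0.2210, 0.1269, 0.1580.
Standardized rate: 0.2826×128.97 + 0.2116×345.45 + 0.2210×862.45 + 0.1269×1362.07 + 0.1580×2281.88 = 833.3679 per 100000.

833.4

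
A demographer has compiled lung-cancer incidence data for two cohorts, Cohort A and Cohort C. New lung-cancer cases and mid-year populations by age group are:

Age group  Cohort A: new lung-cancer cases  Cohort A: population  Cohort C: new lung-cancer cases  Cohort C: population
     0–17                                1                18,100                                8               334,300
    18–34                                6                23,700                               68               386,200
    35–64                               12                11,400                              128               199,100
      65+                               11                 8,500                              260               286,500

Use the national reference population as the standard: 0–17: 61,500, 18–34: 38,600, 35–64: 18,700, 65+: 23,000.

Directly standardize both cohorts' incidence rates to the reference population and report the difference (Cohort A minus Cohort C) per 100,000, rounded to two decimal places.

Age-specific rates per 100,000 for Cohort A: 5.52, 25.32, 105.26, 129.41.
For Cohort C: 2.39, 17.61, 64.29, 90.75.
Standard total = 141,800; weights = 0.4337, 0.2722, 0.1319, 0.1622.
Cohort A: 0.4337×5.52 + 0.2722×25.32 + 0.1319×105.26 + 0.1622×129.41 = 44.1600 per 100,000.
Cohort C: 0.4337×2.39 + 0.2722×17.61 + 0.1319×64.29 + 0.1622×90.75 = 29.0289 per 100,000.
Difference = 44.1600 − 29.0289 = 15.1311.

15.13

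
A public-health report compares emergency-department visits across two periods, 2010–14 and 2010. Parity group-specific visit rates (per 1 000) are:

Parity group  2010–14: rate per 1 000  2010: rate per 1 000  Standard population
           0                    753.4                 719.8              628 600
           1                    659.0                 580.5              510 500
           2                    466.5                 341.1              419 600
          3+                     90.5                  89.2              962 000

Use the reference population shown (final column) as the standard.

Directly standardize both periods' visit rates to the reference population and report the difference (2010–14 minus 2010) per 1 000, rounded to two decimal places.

Standard total = 2 520 700; weights = 0.2494, 0.2025, 0.1665, 0.3816.
2010–14: 0.2494×753.4 + 0.2025×659.0 + 0.1665×466.5 + 0.3816×90.5 = 433.5348 per 1 000.
2010: 0.2494×719.8 + 0.2025×580.5 + 0.1665×341.1 + 0.3816×89.2 = 387.8873 per 1 000.
Difference = 433.5348 − 387.8873 = 45.6475.

45.65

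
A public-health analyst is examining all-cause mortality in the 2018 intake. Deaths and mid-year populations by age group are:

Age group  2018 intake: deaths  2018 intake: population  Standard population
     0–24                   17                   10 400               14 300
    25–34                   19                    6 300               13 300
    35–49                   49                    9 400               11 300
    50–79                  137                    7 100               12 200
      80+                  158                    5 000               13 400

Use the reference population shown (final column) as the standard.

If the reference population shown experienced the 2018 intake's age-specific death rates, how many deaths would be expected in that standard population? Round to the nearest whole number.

781

Age-specific rates per 100 000 for the 2018 intake: 163.46, 301.59, 521.28, 1929.58, 3160.00.
Expected deaths = Σ (standard pop × age-specific rate ÷ 100 000)
= 14 300×163.46/100 000 + 13 300×301.59/100 000 + 11 300×521.28/100 000 + 12 200×1929.58/100 000 + 13 400×3160.00/100 000
= 23.38 + 40.11 + 58.90 + 235.41 + 423.44 = 781.24.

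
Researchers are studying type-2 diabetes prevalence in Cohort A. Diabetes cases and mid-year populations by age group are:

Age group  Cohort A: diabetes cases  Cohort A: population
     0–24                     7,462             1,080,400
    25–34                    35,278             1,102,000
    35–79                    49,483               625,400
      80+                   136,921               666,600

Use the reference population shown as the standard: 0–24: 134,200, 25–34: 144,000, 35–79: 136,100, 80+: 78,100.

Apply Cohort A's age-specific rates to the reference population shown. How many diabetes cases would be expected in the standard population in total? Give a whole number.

32347

Age-specific rates per 1,000 for Cohort A: 6.907, 32.013, 79.122, 205.402.
Expected diabetes cases = Σ (standard pop × age-specific rate ÷ 1,000)
= 134,200×6.907/1,000 + 144,000×32.013/1,000 + 136,100×79.122/1,000 + 78,100×205.402/1,000
= 926.88 + 4609.83 + 10768.53 + 16041.90 = 32347.13.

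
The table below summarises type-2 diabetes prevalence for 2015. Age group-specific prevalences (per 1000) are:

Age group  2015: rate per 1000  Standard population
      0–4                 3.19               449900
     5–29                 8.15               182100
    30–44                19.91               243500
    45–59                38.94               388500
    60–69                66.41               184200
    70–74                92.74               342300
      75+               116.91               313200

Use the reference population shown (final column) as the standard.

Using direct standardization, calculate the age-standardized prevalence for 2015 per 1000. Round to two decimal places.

Standard total = 2103700; weights = 0.2139, 0.0866, 0.1157, 0.1847, 0.0876, 0.1627, 0.1489.
Standardized rate: 0.2139×3.19 + 0.0866×8.15 + 0.1157×19.91 + 0.1847×38.94 + 0.0876×66.41 + 0.1627×92.74 + 0.1489×116.91 = 49.1940 per 1000.

49.19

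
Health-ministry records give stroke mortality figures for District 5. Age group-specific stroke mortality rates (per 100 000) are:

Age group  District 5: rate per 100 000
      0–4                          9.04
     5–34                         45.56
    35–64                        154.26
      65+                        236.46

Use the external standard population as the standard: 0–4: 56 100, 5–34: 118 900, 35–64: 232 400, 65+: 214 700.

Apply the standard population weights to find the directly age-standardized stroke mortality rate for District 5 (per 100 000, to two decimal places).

148.76

Standard total = 622 100; weights = 0.0902, 0.1911, 0.3736, 0.3451.
Standardized rate: 0.0902×9.04 + 0.1911×45.56 + 0.3736×154.26 + 0.3451×236.46 = 148.7578 per 100 000.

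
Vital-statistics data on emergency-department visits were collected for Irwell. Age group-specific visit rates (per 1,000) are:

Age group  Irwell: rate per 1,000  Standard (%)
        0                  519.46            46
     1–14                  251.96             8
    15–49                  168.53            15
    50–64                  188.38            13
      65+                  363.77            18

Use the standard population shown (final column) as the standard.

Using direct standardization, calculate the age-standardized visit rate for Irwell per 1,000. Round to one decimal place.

374.4

Standard weights: 0.46, 0.08, 0.15, 0.13, 0.18.
Standardized rate: 0.4600×519.46 + 0.0800×251.96 + 0.1500×168.53 + 0.1300×188.38 + 0.1800×363.77 = 374.3559 per 1,000.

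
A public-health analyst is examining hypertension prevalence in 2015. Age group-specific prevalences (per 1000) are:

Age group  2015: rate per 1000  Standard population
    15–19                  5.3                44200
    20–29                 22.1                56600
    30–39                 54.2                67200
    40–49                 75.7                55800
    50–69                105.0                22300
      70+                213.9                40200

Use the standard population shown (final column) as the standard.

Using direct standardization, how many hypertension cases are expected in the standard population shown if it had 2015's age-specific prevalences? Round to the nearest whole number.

20292

Expected hypertension cases = Σ (standard pop × age-specific rate ÷ 1000)
= 44200×5.3/1000 + 56600×22.1/1000 + 67200×54.2/1000 + 55800×75.7/1000 + 22300×105.0/1000 + 40200×213.9/1000
= 234.26 + 1250.86 + 3642.24 + 4224.06 + 2341.50 + 8598.78 = 20291.70.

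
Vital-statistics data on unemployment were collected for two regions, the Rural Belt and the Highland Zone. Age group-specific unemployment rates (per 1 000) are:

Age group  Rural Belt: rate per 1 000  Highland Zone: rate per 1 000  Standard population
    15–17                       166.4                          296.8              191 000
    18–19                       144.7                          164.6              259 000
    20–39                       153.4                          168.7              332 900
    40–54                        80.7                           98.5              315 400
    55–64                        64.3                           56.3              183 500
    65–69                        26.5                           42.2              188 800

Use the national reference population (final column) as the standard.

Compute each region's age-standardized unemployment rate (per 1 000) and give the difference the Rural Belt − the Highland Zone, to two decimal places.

Standard total = 1 470 600; weights = 0.1299, 0.1761, 0.2264, 0.2145, 0.1248, 0.1284.
The Rural Belt: 0.1299×166.4 + 0.1761×144.7 + 0.2264×153.4 + 0.2145×80.7 + 0.1248×64.3 + 0.1284×26.5 = 110.5546 per 1 000.
The Highland Zone: 0.1299×296.8 + 0.1761×164.6 + 0.2264×168.7 + 0.2145×98.5 + 0.1248×56.3 + 0.1284×42.2 = 139.2940 per 1 000.
Difference = 110.5546 − 139.2940 = -28.7394.

-28.74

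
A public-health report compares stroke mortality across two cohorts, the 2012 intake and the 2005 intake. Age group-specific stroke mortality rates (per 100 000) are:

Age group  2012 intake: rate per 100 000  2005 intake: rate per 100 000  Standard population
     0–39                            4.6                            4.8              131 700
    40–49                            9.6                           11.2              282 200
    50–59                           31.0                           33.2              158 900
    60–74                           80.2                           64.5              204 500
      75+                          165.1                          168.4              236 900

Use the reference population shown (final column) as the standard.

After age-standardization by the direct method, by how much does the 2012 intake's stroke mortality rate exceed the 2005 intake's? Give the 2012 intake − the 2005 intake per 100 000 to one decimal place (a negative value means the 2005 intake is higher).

Standard total = 1 014 200; weights = 0.1299, 0.2782, 0.1567, 0.2016, 0.2336.
The 2012 intake: 0.1299×4.6 + 0.2782×9.6 + 0.1567×31.0 + 0.2016×80.2 + 0.2336×165.1 = 62.8613 per 100 000.
The 2005 intake: 0.1299×4.8 + 0.2782×11.2 + 0.1567×33.2 + 0.2016×64.5 + 0.2336×168.4 = 61.2823 per 100 000.
Difference = 62.8613 − 61.2823 = 1.5790.

1.6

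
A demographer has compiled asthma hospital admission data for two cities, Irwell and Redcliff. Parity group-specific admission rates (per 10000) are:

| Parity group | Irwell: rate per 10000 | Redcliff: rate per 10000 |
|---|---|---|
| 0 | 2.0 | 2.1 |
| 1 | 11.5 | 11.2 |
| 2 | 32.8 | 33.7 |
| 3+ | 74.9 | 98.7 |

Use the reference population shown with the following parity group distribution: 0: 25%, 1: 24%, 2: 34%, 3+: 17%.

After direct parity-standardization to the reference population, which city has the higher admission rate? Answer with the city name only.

Redcliff

Standard weights: 0.25, 0.24, 0.34, 0.17.
Irwell: 0.2500×2.0 + 0.2400×11.5 + 0.3400×32.8 + 0.1700×74.9 = 27.1450 per 10000.
Redcliff: 0.2500×2.1 + 0.2400×11.2 + 0.3400×33.7 + 0.1700×98.7 = 31.4500 per 10000.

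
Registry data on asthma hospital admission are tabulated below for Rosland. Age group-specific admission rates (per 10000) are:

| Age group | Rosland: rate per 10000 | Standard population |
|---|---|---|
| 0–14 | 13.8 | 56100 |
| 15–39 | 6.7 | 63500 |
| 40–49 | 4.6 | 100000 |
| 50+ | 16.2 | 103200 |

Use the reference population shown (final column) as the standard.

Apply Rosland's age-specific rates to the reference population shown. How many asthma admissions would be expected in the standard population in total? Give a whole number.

333

Expected asthma admissions = Σ (standard pop × age-specific rate ÷ 10000)
= 56100×13.8/10000 + 63500×6.7/10000 + 100000×4.6/10000 + 103200×16.2/10000
= 77.42 + 42.55 + 46.00 + 167.18 = 333.15.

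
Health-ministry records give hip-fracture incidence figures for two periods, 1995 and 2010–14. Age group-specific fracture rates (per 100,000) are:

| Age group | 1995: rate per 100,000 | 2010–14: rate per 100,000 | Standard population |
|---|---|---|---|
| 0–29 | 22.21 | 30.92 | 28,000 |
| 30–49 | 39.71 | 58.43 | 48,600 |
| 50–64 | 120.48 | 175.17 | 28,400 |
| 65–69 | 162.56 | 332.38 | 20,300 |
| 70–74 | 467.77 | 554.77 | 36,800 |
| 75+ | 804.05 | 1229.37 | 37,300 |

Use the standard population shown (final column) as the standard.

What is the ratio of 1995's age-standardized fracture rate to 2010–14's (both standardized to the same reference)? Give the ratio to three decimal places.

Standard total = 199,400; weights = 0.1404, 0.2437, 0.1424, 0.1018, 0.1846, 0.1871.
1995: 0.1404×22.21 + 0.2437×39.71 + 0.1424×120.48 + 0.1018×162.56 + 0.1846×467.77 + 0.1871×804.05 = 283.2417 per 100,000.
2010–14: 0.1404×30.92 + 0.2437×58.43 + 0.1424×175.17 + 0.1018×332.38 + 0.1846×554.77 + 0.1871×1229.37 = 409.7224 per 100,000.
Ratio = 283.2417 ÷ 409.7224 = 0.69130.

0.691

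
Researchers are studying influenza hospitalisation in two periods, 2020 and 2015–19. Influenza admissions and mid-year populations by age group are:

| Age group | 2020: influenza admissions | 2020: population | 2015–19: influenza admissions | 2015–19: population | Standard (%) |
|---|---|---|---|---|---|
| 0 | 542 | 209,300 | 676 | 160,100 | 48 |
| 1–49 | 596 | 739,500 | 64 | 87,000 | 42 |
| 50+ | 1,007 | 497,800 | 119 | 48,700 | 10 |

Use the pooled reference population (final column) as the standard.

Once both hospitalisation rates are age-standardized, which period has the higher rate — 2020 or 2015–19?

Age-specific rates per 100,000 for 2020: 258.96, 80.59, 202.29.
For 2015–19: 422.24, 73.56, 244.35.
Standard weights: 0.48, 0.42, 0.10.
2020: 0.4800×258.96 + 0.4200×80.59 + 0.1000×202.29 = 178.3790 per 100,000.
2015–19: 0.4800×422.24 + 0.4200×73.56 + 0.1000×244.35 = 258.0052 per 100,000.

2015–19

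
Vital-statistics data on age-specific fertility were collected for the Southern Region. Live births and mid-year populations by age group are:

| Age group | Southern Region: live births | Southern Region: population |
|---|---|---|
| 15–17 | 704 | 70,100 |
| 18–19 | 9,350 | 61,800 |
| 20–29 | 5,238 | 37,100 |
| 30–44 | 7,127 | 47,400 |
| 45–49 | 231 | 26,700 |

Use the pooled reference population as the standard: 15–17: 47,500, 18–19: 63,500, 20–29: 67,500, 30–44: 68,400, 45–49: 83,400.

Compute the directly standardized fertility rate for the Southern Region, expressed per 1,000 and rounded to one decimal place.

Age-specific rates per 1,000 for the Southern Region: 10.043, 151.294, 141.186, 150.359, 8.652.
Standard total = 330,300; weights = 0.1438, 0.1922, 0.2044, 0.2071, 0.2525.
Standardized rate: 0.1438×10.043 + 0.1922×151.294 + 0.2044×141.186 + 0.2071×150.359 + 0.2525×8.652 = 92.7047 per 1,000.

92.7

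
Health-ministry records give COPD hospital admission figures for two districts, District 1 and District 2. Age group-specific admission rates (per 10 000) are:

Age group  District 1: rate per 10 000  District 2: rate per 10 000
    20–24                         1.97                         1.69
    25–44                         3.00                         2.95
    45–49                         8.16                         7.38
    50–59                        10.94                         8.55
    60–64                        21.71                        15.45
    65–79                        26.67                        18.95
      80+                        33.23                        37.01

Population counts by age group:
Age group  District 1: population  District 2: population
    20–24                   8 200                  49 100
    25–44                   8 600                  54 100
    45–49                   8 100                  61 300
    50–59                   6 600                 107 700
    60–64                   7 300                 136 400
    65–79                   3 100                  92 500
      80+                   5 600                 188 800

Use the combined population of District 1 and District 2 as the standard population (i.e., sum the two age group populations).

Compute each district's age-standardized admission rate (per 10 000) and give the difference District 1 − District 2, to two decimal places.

1.69

Combined standard total = 737 400; weights = 0.0777, 0.0850, 0.0941, 0.1550, 0.1949, 0.1296, 0.2636.
District 1: 0.0777×1.97 + 0.0850×3.00 + 0.0941×8.16 + 0.1550×10.94 + 0.1949×21.71 + 0.1296×26.67 + 0.2636×33.23 = 19.3206 per 10 000.
District 2: 0.0777×1.69 + 0.0850×2.95 + 0.0941×7.38 + 0.1550×8.55 + 0.1949×15.45 + 0.1296×18.95 + 0.2636×37.01 = 17.6265 per 10 000.
Difference = 19.3206 − 17.6265 = 1.6941.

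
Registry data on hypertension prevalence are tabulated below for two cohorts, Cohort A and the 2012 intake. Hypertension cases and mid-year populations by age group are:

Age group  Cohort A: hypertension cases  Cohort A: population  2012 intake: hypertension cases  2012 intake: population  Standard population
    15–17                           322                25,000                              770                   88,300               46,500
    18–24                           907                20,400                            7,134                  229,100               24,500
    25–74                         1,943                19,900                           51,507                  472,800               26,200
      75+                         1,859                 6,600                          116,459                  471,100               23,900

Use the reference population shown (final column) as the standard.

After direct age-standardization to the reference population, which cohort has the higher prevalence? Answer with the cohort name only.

Cohort A

Age-specific rates per 1,000 for Cohort A: 12.880, 44.461, 97.638, 281.667.
For the 2012 intake: 8.720, 31.139, 108.940, 247.207.
Standard total = 121,100; weights = 0.3840, 0.2023, 0.2164, 0.1974.
Cohort A: 0.3840×12.880 + 0.2023×44.461 + 0.2164×97.638 + 0.1974×281.667 = 90.6537 per 1,000.
The 2012 intake: 0.3840×8.720 + 0.2023×31.139 + 0.2164×108.940 + 0.1974×247.207 = 82.0056 per 1,000.
The crude rates (69.97 vs 139.44) would put the 2012 intake higher, but that reflects its age composition; once standardized to a common age structure, Cohort A has the higher underlying rate.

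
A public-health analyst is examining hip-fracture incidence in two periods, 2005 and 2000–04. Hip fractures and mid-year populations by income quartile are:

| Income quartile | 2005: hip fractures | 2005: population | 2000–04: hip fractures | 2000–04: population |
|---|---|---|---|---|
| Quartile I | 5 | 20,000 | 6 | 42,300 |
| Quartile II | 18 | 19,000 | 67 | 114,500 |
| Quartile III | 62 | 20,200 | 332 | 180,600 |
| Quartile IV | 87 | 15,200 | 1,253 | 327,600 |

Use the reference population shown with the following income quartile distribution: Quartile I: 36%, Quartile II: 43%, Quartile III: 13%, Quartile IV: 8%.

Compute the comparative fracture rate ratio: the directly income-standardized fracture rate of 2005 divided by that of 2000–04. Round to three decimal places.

Income-specific rates per 100,000 for 2005: 25.00, 94.74, 306.93, 572.37.
For 2000–04: 14.18, 58.52, 183.83, 382.48.
Standard weights: 0.36, 0.43, 0.13, 0.08.
2005: 0.3600×25.00 + 0.4300×94.74 + 0.1300×306.93 + 0.0800×572.37 = 135.4273 per 100,000.
2000–04: 0.3600×14.18 + 0.4300×58.52 + 0.1300×183.83 + 0.0800×382.48 = 84.7644 per 100,000.
Ratio = 135.4273 ÷ 84.7644 = 1.59769.

1.598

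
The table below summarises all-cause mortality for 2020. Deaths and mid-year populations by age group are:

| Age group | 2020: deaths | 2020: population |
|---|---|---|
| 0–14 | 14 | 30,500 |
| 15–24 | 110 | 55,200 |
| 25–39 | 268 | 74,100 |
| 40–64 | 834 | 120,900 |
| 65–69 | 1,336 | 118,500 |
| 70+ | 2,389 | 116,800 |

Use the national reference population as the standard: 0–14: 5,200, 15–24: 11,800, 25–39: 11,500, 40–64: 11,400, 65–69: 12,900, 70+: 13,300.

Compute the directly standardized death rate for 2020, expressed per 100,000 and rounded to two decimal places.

852.66

Age-specific rates per 100,000 for 2020: 45.90, 199.28, 361.67, 689.83, 1127.43, 2045.38.
Standard total = 66,100; weights = 0.0787, 0.1785, 0.1740, 0.1725, 0.1952, 0.2012.
Standardized rate: 0.0787×45.90 + 0.1785×199.28 + 0.1740×361.67 + 0.1725×689.83 + 0.1952×1127.43 + 0.2012×2045.38 = 852.6582 per 100,000.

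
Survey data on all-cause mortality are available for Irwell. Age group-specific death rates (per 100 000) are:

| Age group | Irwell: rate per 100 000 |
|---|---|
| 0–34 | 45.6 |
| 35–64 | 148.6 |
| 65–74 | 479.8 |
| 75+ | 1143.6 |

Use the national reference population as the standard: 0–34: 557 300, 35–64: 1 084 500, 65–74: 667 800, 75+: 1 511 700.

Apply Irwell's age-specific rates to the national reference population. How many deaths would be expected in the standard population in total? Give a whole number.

22358

Expected deaths = Σ (standard pop × age-specific rate ÷ 100 000)
= 557 300×45.6/100 000 + 1 084 500×148.6/100 000 + 667 800×479.8/100 000 + 1 511 700×1143.6/100 000
= 254.13 + 1611.57 + 3204.10 + 17287.80 = 22357.60.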